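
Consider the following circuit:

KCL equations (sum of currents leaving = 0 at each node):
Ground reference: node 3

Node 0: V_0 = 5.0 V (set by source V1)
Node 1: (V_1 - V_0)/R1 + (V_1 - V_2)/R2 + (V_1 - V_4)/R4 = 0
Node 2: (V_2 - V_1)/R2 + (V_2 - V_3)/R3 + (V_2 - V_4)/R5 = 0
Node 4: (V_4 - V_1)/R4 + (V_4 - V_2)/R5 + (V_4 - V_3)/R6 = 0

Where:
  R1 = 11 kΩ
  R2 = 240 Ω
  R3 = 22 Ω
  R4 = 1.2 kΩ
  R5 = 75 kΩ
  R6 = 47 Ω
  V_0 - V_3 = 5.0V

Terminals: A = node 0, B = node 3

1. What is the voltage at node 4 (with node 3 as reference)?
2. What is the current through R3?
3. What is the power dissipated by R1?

Nodal analysis, taking node 3 as the 0 V reference.
Source V1 fixes V_0 = 5 V.
KCL at each unknown node (sum of currents leaving = 0; resistances in Ω):
  Node 1: (V_1 - 5)/11000 + (V_1 - V_2)/240 + (V_1 - V_4)/1200 = 0
  Node 2: (V_2 - V_1)/240 + (V_2 - 0)/22 + (V_2 - V_4)/75000 = 0
  Node 4: (V_4 - V_1)/1200 + (V_4 - V_2)/75000 + (V_4 - 0)/47 = 0
Collecting terms (coefficients in siemens):
  0.005091·V_1 - 0.004167·V_2 - 0.0008333·V_4 = 0.0004545
  0.04963·V_2 - 0.004167·V_1 - 0.00001333·V_4 = 0
  0.02212·V_4 - 0.0008333·V_1 - 0.00001333·V_2 = 0
Solving these 3 simultaneous equations (Gaussian elimination) gives:
  V_1 = 0.09651 V, V_2 = 0.008103 V, V_4 = 0.00364 V
Part 1:
  Read off the nodal solution: V_4 = 0.00364 V
Part 2:
  I_R3 = (V_2 - V_3)/R3 = (0.008103 - 0)/22 = 0.0003683 A
  Magnitude: I_R3 = 0.0003683 A
Part 3:
  I_R1 = (V_0 - V_1)/R1 = (5 - 0.09651)/11000 = 0.0004458 A
  P_R1 = I_R1² × R1 = (0.0004458)² × 11000 = 0.002186 W

Final answers:
1. V_4 = 0.00364 V
2. I_R3 = 0.0003683 A
3. P_R1 = 0.002186 W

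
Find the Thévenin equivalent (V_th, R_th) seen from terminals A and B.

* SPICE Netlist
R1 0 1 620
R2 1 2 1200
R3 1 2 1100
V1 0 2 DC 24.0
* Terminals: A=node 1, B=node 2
Step 1 — V_th is the open-circuit voltage V_A - V_B (nothing connected across the terminals).
Nodal analysis, taking node 2 as the 0 V reference.
Source V1 fixes V_0 = 24 V.
KCL at each unknown node (sum of currents leaving = 0; resistances in Ω):
  Node 1: (V_1 - 24)/620 + (V_1 - 0)/1200 + (V_1 - 0)/1100 = 0
Collecting terms: 0.003355 × V_1 = 0.03871  =>  V_1 = 11.54 V
V_th = V_1 - V_2 = 11.54 - 0 = 11.54 V
Step 2 — R_th: zero the source — replace V1 by a short circuit (node 2 merges into node 0) — and find the resistance seen between A (node 1) and B (node 0).
Reduce the network between node 1 (A) and node 0 (B) by series/parallel combination:
  Rp1 = R1 ‖ R2 ‖ R3 (parallel, all between nodes 0 and 1) = 1/(1/620 + 1/1200 + 1/1100) = 298 Ω
R_th = 298 Ω

Final answer: V_th = 11.54 V, R_th = 298 Ω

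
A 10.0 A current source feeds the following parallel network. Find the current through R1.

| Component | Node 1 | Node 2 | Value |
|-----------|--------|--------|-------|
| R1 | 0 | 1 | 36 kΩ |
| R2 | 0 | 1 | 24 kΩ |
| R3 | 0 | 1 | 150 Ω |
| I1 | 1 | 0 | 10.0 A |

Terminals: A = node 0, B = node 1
All resistors sit directly between nodes 0 and 1, so they are in parallel and share one voltage V; the full source current 10 A splits among them.
1/R_par = 1/36000 + 1/24000 + 1/150 = 0.006736 S  =>  R_par = 148.5 Ω
V = I × R_par = 10 × 148.5 = 1485 V
I_R1 = V/R1 = 1485/36000 = 0.04124 A

Final answer: 0.04124 A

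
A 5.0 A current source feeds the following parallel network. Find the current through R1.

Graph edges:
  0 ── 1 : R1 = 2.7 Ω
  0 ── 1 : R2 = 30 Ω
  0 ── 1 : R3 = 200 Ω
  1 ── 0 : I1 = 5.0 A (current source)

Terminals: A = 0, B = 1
All resistors sit directly between nodes 0 and 1, so they are in parallel and share one voltage V; the full source current 5 A splits among them.
1/R_par = 1/2.7 + 1/30 + 1/200 = 0.4087 S  =>  R_par = 2.447 Ω
V = I × R_par = 5 × 2.447 = 12.23 V
I_R1 = V/R1 = 12.23/2.7 = 4.531 A

Final answer: 4.531 A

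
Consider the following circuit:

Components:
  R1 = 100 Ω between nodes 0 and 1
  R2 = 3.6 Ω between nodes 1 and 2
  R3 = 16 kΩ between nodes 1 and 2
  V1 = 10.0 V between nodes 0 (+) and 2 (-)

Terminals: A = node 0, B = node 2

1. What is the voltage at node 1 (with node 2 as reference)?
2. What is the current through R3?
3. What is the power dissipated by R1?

Nodal analysis, taking node 2 as the 0 V reference.
Source V1 fixes V_0 = 10 V.
KCL at each unknown node (sum of currents leaving = 0; resistances in Ω):
  Node 1: (V_1 - 10)/100 + (V_1 - 0)/3.6 + (V_1 - 0)/16000 = 0
Collecting terms: 0.2878 × V_1 = 0.1  =>  V_1 = 0.3474 V
Part 1:
  Read off the nodal solution: V_1 = 0.3474 V
Part 2:
  I_R3 = (V_1 - V_2)/R3 = (0.3474 - 0)/16000 = 0.00002171 A
  Magnitude: I_R3 = 0.00002171 A
Part 3:
  I_R1 = (V_0 - V_1)/R1 = (10 - 0.3474)/100 = 0.09653 A
  P_R1 = I_R1² × R1 = (0.09653)² × 100 = 0.9317 W

Final answers:
1. V_1 = 0.3474 V
2. I_R3 = 2.171e-05 A
3. P_R1 = 0.9317 W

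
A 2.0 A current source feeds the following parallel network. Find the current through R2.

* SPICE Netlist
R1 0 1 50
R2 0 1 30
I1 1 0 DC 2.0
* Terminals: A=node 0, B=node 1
All resistors sit directly between nodes 0 and 1, so they are in parallel and share one voltage V; the full source current 2 A splits among them.
1/R_par = 1/50 + 1/30 = 0.05333 S  =>  R_par = 18.75 Ω
V = I × R_par = 2 × 18.75 = 37.5 V
I_R2 = V/R2 = 37.5/30 = 1.25 A

Final answer: 1.25 A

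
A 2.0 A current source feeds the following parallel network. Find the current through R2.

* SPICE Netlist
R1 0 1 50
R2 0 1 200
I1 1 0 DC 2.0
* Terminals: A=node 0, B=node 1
All resistors sit directly between nodes 0 and 1, so they are in parallel and share one voltage V; the full source current 2 A splits among them.
1/R_par = 1/50 + 1/200 = 0.025 S  =>  R_par = 40 Ω
V = I × R_par = 2 × 40 = 80 V
I_R2 = V/R2 = 80/200 = 0.4 A

Final answer: 0.4 A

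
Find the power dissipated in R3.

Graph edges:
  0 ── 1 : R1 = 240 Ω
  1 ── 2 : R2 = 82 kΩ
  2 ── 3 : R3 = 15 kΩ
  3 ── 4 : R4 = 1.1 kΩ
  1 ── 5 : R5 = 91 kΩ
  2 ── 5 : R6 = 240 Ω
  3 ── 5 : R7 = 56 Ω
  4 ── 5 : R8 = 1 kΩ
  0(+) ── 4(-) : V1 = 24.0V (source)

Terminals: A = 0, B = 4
Nodal analysis, taking node 4 as the 0 V reference.
Source V1 fixes V_0 = 24 V.
KCL at each unknown node (sum of currents leaving = 0; resistances in Ω):
  Node 1: (V_1 - 24)/240 + (V_1 - V_2)/82000 + (V_1 - V_5)/91000 = 0
  Node 2: (V_2 - V_1)/82000 + (V_2 - V_3)/15000 + (V_2 - V_5)/240 = 0
  Node 3: (V_3 - V_2)/15000 + (V_3 - 0)/1100 + (V_3 - V_5)/56 = 0
  Node 5: (V_5 - V_1)/91000 + (V_5 - V_2)/240 + (V_5 - V_3)/56 + (V_5 - 0)/1000 = 0
Collecting terms (coefficients in siemens):
  0.00419·V_1 - 0.0000122·V_2 - 0.00001099·V_5 = 0.1
  0.004246·V_2 - 0.0000122·V_1 - 0.00006667·V_3 - 0.004167·V_5 = 0
  0.01883·V_3 - 0.00006667·V_2 - 0.01786·V_5 = 0
  0.02303·V_5 - 0.00001099·V_1 - 0.004167·V_2 - 0.01786·V_3 = 0
Solving these 4 simultaneous equations (Gaussian elimination) gives:
  V_1 = 23.87 V, V_2 = 0.36 V, V_3 = 0.2786 V, V_5 = 0.2925 V
I_R3 = (V_2 - V_3)/R3 = (0.36 - 0.2786)/15000 = 0.000005426 A
P_R3 = I_R3² × R3 = (0.000005426)² × 15000 = 0.0000004416 W

Final answer: 4.416e-07 W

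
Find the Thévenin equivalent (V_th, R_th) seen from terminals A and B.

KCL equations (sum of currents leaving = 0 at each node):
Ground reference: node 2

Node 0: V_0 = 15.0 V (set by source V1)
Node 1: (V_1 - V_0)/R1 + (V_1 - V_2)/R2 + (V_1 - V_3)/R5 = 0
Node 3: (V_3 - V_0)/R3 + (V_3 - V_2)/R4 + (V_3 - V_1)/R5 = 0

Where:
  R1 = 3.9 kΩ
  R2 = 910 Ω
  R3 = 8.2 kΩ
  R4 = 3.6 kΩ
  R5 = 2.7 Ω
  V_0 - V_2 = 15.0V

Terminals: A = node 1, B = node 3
Step 1 — V_th is the open-circuit voltage V_A - V_B (nothing connected across the terminals).
Nodal analysis, taking node 2 as the 0 V reference.
Source V1 fixes V_0 = 15 V.
KCL at each unknown node (sum of currents leaving = 0; resistances in Ω):
  Node 1: (V_1 - 15)/3900 + (V_1 - 0)/910 + (V_1 - V_3)/2.7 = 0
  Node 3: (V_3 - 15)/8200 + (V_3 - 0)/3600 + (V_3 - V_1)/2.7 = 0
Collecting terms (coefficients in siemens):
  0.3717·V_1 - 0.3704·V_3 = 0.003846
  0.3708·V_3 - 0.3704·V_1 = 0.001829
Determinant D = (0.3717)(0.3708) - (-0.3704)(-0.3704) = 0.0006506
V_1 = [(0.003846)(0.3708) - (-0.3704)(0.001829)]/D = 3.233 V
V_3 = [(0.3717)(0.001829) - (0.003846)(-0.3704)]/D = 3.235 V
V_th = V_1 - V_3 = 3.233 - 3.235 = -0.001448 V
Step 2 — R_th: zero the source — replace V1 by a short circuit (node 2 merges into node 0) — and find the resistance seen between A (node 1) and B (node 3).
Reduce the network between node 1 (A) and node 3 (B) by series/parallel combination:
  Rp1 = R1 ‖ R2 (parallel, both between nodes 0 and 1) = 1/(1/3900 + 1/910) = 737.8 Ω
  Rp2 = R3 ‖ R4 (parallel, both between nodes 0 and 3) = 1/(1/8200 + 1/3600) = 2502 Ω
  Rs1 = Rp1 + Rp2 (series, joined only at node 0) = 737.8 + 2502 = 3240 Ω
  Rp3 = R5 ‖ Rs1 (parallel, both between nodes 1 and 3) = 1/(1/2.7 + 1/3240) = 2.698 Ω
R_th = 2.698 Ω

Final answer: V_th = -0.001448 V, R_th = 2.698 Ω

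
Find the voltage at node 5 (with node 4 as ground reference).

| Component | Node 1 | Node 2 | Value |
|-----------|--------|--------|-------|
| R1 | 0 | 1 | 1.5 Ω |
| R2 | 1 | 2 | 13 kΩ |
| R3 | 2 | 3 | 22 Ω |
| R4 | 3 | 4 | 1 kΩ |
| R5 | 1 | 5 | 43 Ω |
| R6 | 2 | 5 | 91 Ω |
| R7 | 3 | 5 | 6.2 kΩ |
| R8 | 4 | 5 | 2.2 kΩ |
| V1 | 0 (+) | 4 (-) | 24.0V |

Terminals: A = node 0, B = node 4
Nodal analysis, taking node 4 as the 0 V reference.
Source V1 fixes V_0 = 24 V.
KCL at each unknown node (sum of currents leaving = 0; resistances in Ω):
  Node 1: (V_1 - 24)/1.5 + (V_1 - V_2)/13000 + (V_1 - V_5)/43 = 0
  Node 2: (V_2 - V_1)/13000 + (V_2 - V_3)/22 + (V_2 - V_5)/91 = 0
  Node 3: (V_3 - V_2)/22 + (V_3 - 0)/1000 + (V_3 - V_5)/6200 = 0
  Node 5: (V_5 - V_1)/43 + (V_5 - V_2)/91 + (V_5 - V_3)/6200 + (V_5 - 0)/2200 = 0
Collecting terms (coefficients in siemens):
  0.69·V_1 - 0.00007692·V_2 - 0.02326·V_5 = 16
  0.05652·V_2 - 0.00007692·V_1 - 0.04545·V_3 - 0.01099·V_5 = 0
  0.04662·V_3 - 0.04545·V_2 - 0.0001613·V_5 = 0
  0.03486·V_5 - 0.02326·V_1 - 0.01099·V_2 - 0.0001613·V_3 = 0
Solving these 4 simultaneous equations (Gaussian elimination) gives:
  V_1 = 23.95 V, V_2 = 20.84 V, V_3 = 20.4 V, V_5 = 22.64 V
The requested potential is V_5 = 22.64 V.

Final answer: V_5 = 22.64 V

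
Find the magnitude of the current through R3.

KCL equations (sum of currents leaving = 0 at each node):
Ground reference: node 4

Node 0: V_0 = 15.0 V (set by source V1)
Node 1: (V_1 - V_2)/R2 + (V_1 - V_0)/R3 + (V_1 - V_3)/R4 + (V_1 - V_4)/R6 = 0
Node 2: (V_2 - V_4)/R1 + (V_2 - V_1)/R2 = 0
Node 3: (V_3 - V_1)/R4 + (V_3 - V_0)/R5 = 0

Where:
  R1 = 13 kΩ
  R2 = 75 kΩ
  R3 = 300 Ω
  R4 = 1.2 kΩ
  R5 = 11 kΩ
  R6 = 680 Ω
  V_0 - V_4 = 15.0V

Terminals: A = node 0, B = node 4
Nodal analysis, taking node 4 as the 0 V reference.
Source V1 fixes V_0 = 15 V.
KCL at each unknown node (sum of currents leaving = 0; resistances in Ω):
  Node 1: (V_1 - V_2)/75000 + (V_1 - 15)/300 + (V_1 - V_3)/1200 + (V_1 - 0)/680 = 0
  Node 2: (V_2 - 0)/13000 + (V_2 - V_1)/75000 = 0
  Node 3: (V_3 - V_1)/1200 + (V_3 - 15)/11000 = 0
Collecting terms (coefficients in siemens):
  0.005651·V_1 - 0.00001333·V_2 - 0.0008333·V_3 = 0.05
  0.00009026·V_2 - 0.00001333·V_1 = 0
  0.0009242·V_3 - 0.0008333·V_1 = 0.001364
Solving these 3 simultaneous equations (Gaussian elimination) gives:
  V_1 = 10.46 V, V_2 = 1.545 V, V_3 = 10.91 V
I_R3 = (V_0 - V_1)/R3 = (15 - 10.46)/300 = 0.01513 A
|I_R3| = 0.01513 A

Final answer: |I_R3| = 0.01513 A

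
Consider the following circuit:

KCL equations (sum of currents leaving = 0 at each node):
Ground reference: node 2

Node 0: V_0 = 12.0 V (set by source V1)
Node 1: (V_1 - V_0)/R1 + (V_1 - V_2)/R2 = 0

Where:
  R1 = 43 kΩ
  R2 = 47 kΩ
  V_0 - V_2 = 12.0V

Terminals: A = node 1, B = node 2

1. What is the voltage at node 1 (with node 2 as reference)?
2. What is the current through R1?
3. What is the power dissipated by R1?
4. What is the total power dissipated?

Nodal analysis, taking node 2 as the 0 V reference.
Source V1 fixes V_0 = 12 V.
KCL at each unknown node (sum of currents leaving = 0; resistances in Ω):
  Node 1: (V_1 - 12)/43000 + (V_1 - 0)/47000 = 0
Collecting terms: 0.00004453 × V_1 = 0.0002791  =>  V_1 = 6.267 V
Part 1:
  Read off the nodal solution: V_1 = 6.267 V
Part 2:
  I_R1 = (V_0 - V_1)/R1 = (12 - 6.267)/43000 = 0.0001333 A
  Magnitude: I_R1 = 0.0001333 A
Part 3:
  I_R1 = (V_0 - V_1)/R1 = (12 - 6.267)/43000 = 0.0001333 A
  P_R1 = I_R1² × R1 = (0.0001333)² × 43000 = 0.0007644 W
Part 4:
  Power in each resistor, P = (ΔV)²/R:
    P_R1 = (12 - 6.267)²/43000 = 0.0007644 W
    P_R2 = (6.267 - 0)²/47000 = 0.0008356 W
  P_total = P_R1 + P_R2 = 0.0016 W

Final answers:
1. V_1 = 6.267 V
2. I_R1 = 0.0001333 A
3. P_R1 = 0.0007644 W
4. P_total = 0.0016 W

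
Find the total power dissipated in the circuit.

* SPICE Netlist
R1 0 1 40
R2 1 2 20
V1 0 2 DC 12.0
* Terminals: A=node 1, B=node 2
Nodal analysis, taking node 2 as the 0 V reference.
Source V1 fixes V_0 = 12 V.
KCL at each unknown node (sum of currents leaving = 0; resistances in Ω):
  Node 1: (V_1 - 12)/40 + (V_1 - 0)/20 = 0
Collecting terms: 0.075 × V_1 = 0.3  =>  V_1 = 4 V
Power in each resistor, P = (ΔV)²/R:
  P_R1 = (12 - 4)²/40 = 1.6 W
  P_R2 = (4 - 0)²/20 = 0.8 W
P_total = P_R1 + P_R2 = 2.4 W

Final answer: 2.4 W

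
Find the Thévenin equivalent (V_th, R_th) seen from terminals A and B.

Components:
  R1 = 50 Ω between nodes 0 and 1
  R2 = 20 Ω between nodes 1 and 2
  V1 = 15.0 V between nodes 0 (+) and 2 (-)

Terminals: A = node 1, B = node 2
Step 1 — V_th is the open-circuit voltage V_A - V_B (nothing connected across the terminals).
Nodal analysis, taking node 2 as the 0 V reference.
Source V1 fixes V_0 = 15 V.
KCL at each unknown node (sum of currents leaving = 0; resistances in Ω):
  Node 1: (V_1 - 15)/50 + (V_1 - 0)/20 = 0
Collecting terms: 0.07 × V_1 = 0.3  =>  V_1 = 4.286 V
V_th = V_1 - V_2 = 4.286 - 0 = 4.286 V
Step 2 — R_th: zero the source — replace V1 by a short circuit (node 2 merges into node 0) — and find the resistance seen between A (node 1) and B (node 0).
Reduce the network between node 1 (A) and node 0 (B) by series/parallel combination:
  Rp1 = R1 ‖ R2 (parallel, both between nodes 0 and 1) = 1/(1/50 + 1/20) = 14.29 Ω
R_th = 14.29 Ω

Final answer: V_th = 4.286 V, R_th = 14.29 Ω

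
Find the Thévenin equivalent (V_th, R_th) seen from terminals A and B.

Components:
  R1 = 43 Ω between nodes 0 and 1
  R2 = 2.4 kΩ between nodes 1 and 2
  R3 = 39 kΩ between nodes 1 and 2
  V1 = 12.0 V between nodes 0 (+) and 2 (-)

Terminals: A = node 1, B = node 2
Step 1 — V_th is the open-circuit voltage V_A - V_B (nothing connected across the terminals).
Nodal analysis, taking node 2 as the 0 V reference.
Source V1 fixes V_0 = 12 V.
KCL at each unknown node (sum of currents leaving = 0; resistances in Ω):
  Node 1: (V_1 - 12)/43 + (V_1 - 0)/2400 + (V_1 - 0)/39000 = 0
Collecting terms: 0.0237 × V_1 = 0.2791  =>  V_1 = 11.78 V
V_th = V_1 - V_2 = 11.78 - 0 = 11.78 V
Step 2 — R_th: zero the source — replace V1 by a short circuit (node 2 merges into node 0) — and find the resistance seen between A (node 1) and B (node 0).
Reduce the network between node 1 (A) and node 0 (B) by series/parallel combination:
  Rp1 = R1 ‖ R2 ‖ R3 (parallel, all between nodes 0 and 1) = 1/(1/43 + 1/2400 + 1/39000) = 42.2 Ω
R_th = 42.2 Ω

Final answer: V_th = 11.78 V, R_th = 42.2 Ω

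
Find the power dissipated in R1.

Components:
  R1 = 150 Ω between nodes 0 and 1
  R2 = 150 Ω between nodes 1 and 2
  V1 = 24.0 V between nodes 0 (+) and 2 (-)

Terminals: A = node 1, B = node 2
Nodal analysis, taking node 2 as the 0 V reference.
Source V1 fixes V_0 = 24 V.
KCL at each unknown node (sum of currents leaving = 0; resistances in Ω):
  Node 1: (V_1 - 24)/150 + (V_1 - 0)/150 = 0
Collecting terms: 0.01333 × V_1 = 0.16  =>  V_1 = 12 V
I_R1 = (V_0 - V_1)/R1 = (24 - 12)/150 = 0.08 A
P_R1 = I_R1² × R1 = (0.08)² × 150 = 0.96 W

Final answer: 0.96 W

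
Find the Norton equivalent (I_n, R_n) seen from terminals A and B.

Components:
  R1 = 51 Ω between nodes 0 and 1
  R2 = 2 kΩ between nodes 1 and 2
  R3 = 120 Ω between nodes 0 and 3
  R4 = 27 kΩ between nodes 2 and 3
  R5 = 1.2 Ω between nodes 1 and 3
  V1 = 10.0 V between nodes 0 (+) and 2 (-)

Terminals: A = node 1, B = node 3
Find the Thévenin equivalent first; then I_n = V_th/R_th and R_n = R_th.
Step 1 — V_th is the open-circuit voltage V_A - V_B (nothing connected across the terminals).
Nodal analysis, taking node 2 as the 0 V reference.
Source V1 fixes V_0 = 10 V.
KCL at each unknown node (sum of currents leaving = 0; resistances in Ω):
  Node 1: (V_1 - 10)/51 + (V_1 - 0)/2000 + (V_1 - V_3)/1.2 = 0
  Node 3: (V_3 - 10)/120 + (V_3 - 0)/27000 + (V_3 - V_1)/1.2 = 0
Collecting terms (coefficients in siemens):
  0.8534·V_1 - 0.8333·V_3 = 0.1961
  0.8417·V_3 - 0.8333·V_1 = 0.08333
Determinant D = (0.8534)(0.8417) - (-0.8333)(-0.8333) = 0.0239
V_1 = [(0.1961)(0.8417) - (-0.8333)(0.08333)]/D = 9.811 V
V_3 = [(0.8534)(0.08333) - (0.1961)(-0.8333)]/D = 9.812 V
V_th = V_1 - V_3 = 9.811 - 9.812 = -0.00144 V
Step 2 — R_th: zero the source — replace V1 by a short circuit (node 2 merges into node 0) — and find the resistance seen between A (node 1) and B (node 3).
Reduce the network between node 1 (A) and node 3 (B) by series/parallel combination:
  Rp1 = R1 ‖ R2 (parallel, both between nodes 0 and 1) = 1/(1/51 + 1/2000) = 49.73 Ω
  Rp2 = R3 ‖ R4 (parallel, both between nodes 0 and 3) = 1/(1/120 + 1/27000) = 119.5 Ω
  Rs1 = Rp1 + Rp2 (series, joined only at node 0) = 49.73 + 119.5 = 169.2 Ω
  Rp3 = R5 ‖ Rs1 (parallel, both between nodes 1 and 3) = 1/(1/1.2 + 1/169.2) = 1.192 Ω
R_th = 1.192 Ω
I_n = V_th/R_th = -0.00144/1.192 = -0.001208 A, and R_n = R_th = 1.192 Ω

Final answer: I_n = -0.001208 A, R_n = 1.192 Ω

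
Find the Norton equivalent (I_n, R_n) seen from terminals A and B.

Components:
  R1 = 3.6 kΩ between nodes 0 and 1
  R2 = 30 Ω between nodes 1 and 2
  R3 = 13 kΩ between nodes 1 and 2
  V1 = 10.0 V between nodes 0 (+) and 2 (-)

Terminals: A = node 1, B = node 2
Find the Thévenin equivalent first; then I_n = V_th/R_th and R_n = R_th.
Step 1 — V_th is the open-circuit voltage V_A - V_B (nothing connected across the terminals).
Nodal analysis, taking node 2 as the 0 V reference.
Source V1 fixes V_0 = 10 V.
KCL at each unknown node (sum of currents leaving = 0; resistances in Ω):
  Node 1: (V_1 - 10)/3600 + (V_1 - 0)/30 + (V_1 - 0)/13000 = 0
Collecting terms: 0.03369 × V_1 = 0.002778  =>  V_1 = 0.08246 V
V_th = V_1 - V_2 = 0.08246 - 0 = 0.08246 V
Step 2 — R_th: zero the source — replace V1 by a short circuit (node 2 merges into node 0) — and find the resistance seen between A (node 1) and B (node 0).
Reduce the network between node 1 (A) and node 0 (B) by series/parallel combination:
  Rp1 = R1 ‖ R2 ‖ R3 (parallel, all between nodes 0 and 1) = 1/(1/3600 + 1/30 + 1/13000) = 29.68 Ω
R_th = 29.68 Ω
I_n = V_th/R_th = 0.08246/29.68 = 0.002778 A, and R_n = R_th = 29.68 Ω

Final answer: I_n = 0.002778 A, R_n = 29.68 Ω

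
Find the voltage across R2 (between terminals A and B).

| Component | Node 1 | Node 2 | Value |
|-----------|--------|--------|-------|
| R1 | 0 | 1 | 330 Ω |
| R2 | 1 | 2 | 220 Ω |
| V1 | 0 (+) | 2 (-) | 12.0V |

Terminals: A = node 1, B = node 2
R1 and R2 are in series across V1 (node 0 → node 1 → node 2), and the output A–B is taken across R2, so this is a voltage divider.
Series current: I = V1/(R1 + R2) = 12/(330 + 220) = 12/550 = 0.02182 A
V_R2 = I × R2 = V1 × R2/(R1 + R2) = 12 × 220/550 = 4.8 V

Final answer: 4.8 V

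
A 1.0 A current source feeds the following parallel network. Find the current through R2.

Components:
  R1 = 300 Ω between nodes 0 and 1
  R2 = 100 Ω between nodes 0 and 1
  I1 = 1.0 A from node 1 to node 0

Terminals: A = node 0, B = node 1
All resistors sit directly between nodes 0 and 1, so they are in parallel and share one voltage V; the full source current 1 A splits among them.
1/R_par = 1/300 + 1/100 = 0.01333 S  =>  R_par = 75 Ω
V = I × R_par = 1 × 75 = 75 V
I_R2 = V/R2 = 75/100 = 0.75 A

Final answer: 0.75 A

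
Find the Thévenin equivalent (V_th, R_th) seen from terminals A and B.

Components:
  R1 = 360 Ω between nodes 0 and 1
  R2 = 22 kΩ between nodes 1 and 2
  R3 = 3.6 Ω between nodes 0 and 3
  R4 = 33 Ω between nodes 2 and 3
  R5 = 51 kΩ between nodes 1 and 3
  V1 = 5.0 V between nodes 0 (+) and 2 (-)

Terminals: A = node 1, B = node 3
Step 1 — V_th is the open-circuit voltage V_A - V_B (nothing connected across the terminals).
Nodal analysis, taking node 2 as the 0 V reference.
Source V1 fixes V_0 = 5 V.
KCL at each unknown node (sum of currents leaving = 0; resistances in Ω):
  Node 1: (V_1 - 5)/360 + (V_1 - 0)/22000 + (V_1 - V_3)/51000 = 0
  Node 3: (V_3 - 5)/3.6 + (V_3 - 0)/33 + (V_3 - V_1)/51000 = 0
Collecting terms (coefficients in siemens):
  0.002843·V_1 - 0.00001961·V_3 = 0.01389
  0.3081·V_3 - 0.00001961·V_1 = 1.389
Determinant D = (0.002843)(0.3081) - (-0.00001961)(-0.00001961) = 0.0008759
V_1 = [(0.01389)(0.3081) - (-0.00001961)(1.389)]/D = 4.917 V
V_3 = [(0.002843)(1.389) - (0.01389)(-0.00001961)]/D = 4.508 V
V_th = V_1 - V_3 = 4.917 - 4.508 = 0.4084 V
Step 2 — R_th: zero the source — replace V1 by a short circuit (node 2 merges into node 0) — and find the resistance seen between A (node 1) and B (node 3).
Reduce the network between node 1 (A) and node 3 (B) by series/parallel combination:
  Rp1 = R1 ‖ R2 (parallel, both between nodes 0 and 1) = 1/(1/360 + 1/22000) = 354.2 Ω
  Rp2 = R3 ‖ R4 (parallel, both between nodes 0 and 3) = 1/(1/3.6 + 1/33) = 3.246 Ω
  Rs1 = Rp1 + Rp2 (series, joined only at node 0) = 354.2 + 3.246 = 357.4 Ω
  Rp3 = R5 ‖ Rs1 (parallel, both between nodes 1 and 3) = 1/(1/51000 + 1/357.4) = 355 Ω
R_th = 355 Ω

Final answer: V_th = 0.4084 V, R_th = 355 Ω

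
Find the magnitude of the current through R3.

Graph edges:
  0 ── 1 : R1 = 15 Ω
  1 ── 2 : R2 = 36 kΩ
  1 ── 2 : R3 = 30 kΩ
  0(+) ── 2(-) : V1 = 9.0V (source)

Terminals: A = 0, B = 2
Nodal analysis, taking node 2 as the 0 V reference.
Source V1 fixes V_0 = 9 V.
KCL at each unknown node (sum of currents leaving = 0; resistances in Ω):
  Node 1: (V_1 - 9)/15 + (V_1 - 0)/36000 + (V_1 - 0)/30000 = 0
Collecting terms: 0.06673 × V_1 = 0.6  =>  V_1 = 8.992 V
I_R3 = (V_1 - V_2)/R3 = (8.992 - 0)/30000 = 0.0002997 A
|I_R3| = 0.0002997 A

Final answer: |I_R3| = 0.0002997 A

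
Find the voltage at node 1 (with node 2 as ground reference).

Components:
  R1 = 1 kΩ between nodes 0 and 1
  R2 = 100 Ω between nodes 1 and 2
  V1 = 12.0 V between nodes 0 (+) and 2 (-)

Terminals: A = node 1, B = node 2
Nodal analysis, taking node 2 as the 0 V reference.
Source V1 fixes V_0 = 12 V.
KCL at each unknown node (sum of currents leaving = 0; resistances in Ω):
  Node 1: (V_1 - 12)/1000 + (V_1 - 0)/100 = 0
Collecting terms: 0.011 × V_1 = 0.012  =>  V_1 = 1.091 V
The requested potential is V_1 = 1.091 V.

Final answer: V_1 = 1.091 V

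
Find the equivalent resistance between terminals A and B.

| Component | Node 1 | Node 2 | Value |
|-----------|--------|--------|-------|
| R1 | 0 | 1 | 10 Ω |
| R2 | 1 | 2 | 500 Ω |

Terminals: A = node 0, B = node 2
Reduce the network between node 0 (A) and node 2 (B) by series/parallel combination:
  Rs1 = R1 + R2 (series, joined only at node 1) = 10 + 500 = 510 Ω
R_eq = 510 Ω

Final answer: 510 Ω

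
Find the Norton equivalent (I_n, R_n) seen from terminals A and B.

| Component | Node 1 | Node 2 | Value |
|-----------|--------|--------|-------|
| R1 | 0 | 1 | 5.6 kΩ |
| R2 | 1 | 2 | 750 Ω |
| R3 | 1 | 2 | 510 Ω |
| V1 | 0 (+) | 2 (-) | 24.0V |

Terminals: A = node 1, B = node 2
Find the Thévenin equivalent first; then I_n = V_th/R_th and R_n = R_th.
Step 1 — V_th is the open-circuit voltage V_A - V_B (nothing connected across the terminals).
Nodal analysis, taking node 2 as the 0 V reference.
Source V1 fixes V_0 = 24 V.
KCL at each unknown node (sum of currents leaving = 0; resistances in Ω):
  Node 1: (V_1 - 24)/5600 + (V_1 - 0)/750 + (V_1 - 0)/510 = 0
Collecting terms: 0.003473 × V_1 = 0.004286  =>  V_1 = 1.234 V
V_th = V_1 - V_2 = 1.234 - 0 = 1.234 V
Step 2 — R_th: zero the source — replace V1 by a short circuit (node 2 merges into node 0) — and find the resistance seen between A (node 1) and B (node 0).
Reduce the network between node 1 (A) and node 0 (B) by series/parallel combination:
  Rp1 = R1 ‖ R2 ‖ R3 (parallel, all between nodes 0 and 1) = 1/(1/5600 + 1/750 + 1/510) = 288 Ω
R_th = 288 Ω
I_n = V_th/R_th = 1.234/288 = 0.004286 A, and R_n = R_th = 288 Ω

Final answer: I_n = 0.004286 A, R_n = 288 Ω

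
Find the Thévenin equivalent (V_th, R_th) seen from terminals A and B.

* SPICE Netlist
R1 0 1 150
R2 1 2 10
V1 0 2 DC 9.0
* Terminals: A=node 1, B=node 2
Step 1 — V_th is the open-circuit voltage V_A - V_B (nothing connected across the terminals).
Nodal analysis, taking node 2 as the 0 V reference.
Source V1 fixes V_0 = 9 V.
KCL at each unknown node (sum of currents leaving = 0; resistances in Ω):
  Node 1: (V_1 - 9)/150 + (V_1 - 0)/10 = 0
Collecting terms: 0.1067 × V_1 = 0.06  =>  V_1 = 0.5625 V
V_th = V_1 - V_2 = 0.5625 - 0 = 0.5625 V
Step 2 — R_th: zero the source — replace V1 by a short circuit (node 2 merges into node 0) — and find the resistance seen between A (node 1) and B (node 0).
Reduce the network between node 1 (A) and node 0 (B) by series/parallel combination:
  Rp1 = R1 ‖ R2 (parallel, both between nodes 0 and 1) = 1/(1/150 + 1/10) = 9.375 Ω
R_th = 9.375 Ω

Final answer: V_th = 0.5625 V, R_th = 9.375 Ω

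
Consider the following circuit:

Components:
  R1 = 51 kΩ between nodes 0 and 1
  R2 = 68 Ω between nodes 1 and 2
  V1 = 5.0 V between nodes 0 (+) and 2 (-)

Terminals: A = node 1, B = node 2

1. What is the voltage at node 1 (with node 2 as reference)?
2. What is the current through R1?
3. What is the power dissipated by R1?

Nodal analysis, taking node 2 as the 0 V reference.
Source V1 fixes V_0 = 5 V.
KCL at each unknown node (sum of currents leaving = 0; resistances in Ω):
  Node 1: (V_1 - 5)/51000 + (V_1 - 0)/68 = 0
Collecting terms: 0.01473 × V_1 = 0.00009804  =>  V_1 = 0.006658 V
Part 1:
  Read off the nodal solution: V_1 = 0.006658 V
Part 2:
  I_R1 = (V_0 - V_1)/R1 = (5 - 0.006658)/51000 = 0.00009791 A
  Magnitude: I_R1 = 0.00009791 A
Part 3:
  I_R1 = (V_0 - V_1)/R1 = (5 - 0.006658)/51000 = 0.00009791 A
  P_R1 = I_R1² × R1 = (0.00009791)² × 51000 = 0.0004889 W

Final answers:
1. V_1 = 0.006658 V
2. I_R1 = 9.791e-05 A
3. P_R1 = 0.0004889 W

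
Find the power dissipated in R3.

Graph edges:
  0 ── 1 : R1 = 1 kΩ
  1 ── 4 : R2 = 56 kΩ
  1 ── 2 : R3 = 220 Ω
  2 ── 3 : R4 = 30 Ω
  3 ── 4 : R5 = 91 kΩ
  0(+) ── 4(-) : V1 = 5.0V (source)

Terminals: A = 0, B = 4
Nodal analysis, taking node 4 as the 0 V reference.
Source V1 fixes V_0 = 5 V.
KCL at each unknown node (sum of currents leaving = 0; resistances in Ω):
  Node 1: (V_1 - 5)/1000 + (V_1 - 0)/56000 + (V_1 - V_2)/220 = 0
  Node 2: (V_2 - V_1)/220 + (V_2 - V_3)/30 = 0
  Node 3: (V_3 - V_2)/30 + (V_3 - 0)/91000 = 0
Collecting terms (coefficients in siemens):
  0.005563·V_1 - 0.004545·V_2 = 0.005
  0.03788·V_2 - 0.004545·V_1 - 0.03333·V_3 = 0
  0.03334·V_3 - 0.03333·V_2 = 0
Solving these 3 simultaneous equations (Gaussian elimination) gives:
  V_1 = 4.86 V, V_2 = 4.848 V, V_3 = 4.847 V
I_R3 = (V_1 - V_2)/R3 = (4.86 - 4.848)/220 = 0.00005326 A
P_R3 = I_R3² × R3 = (0.00005326)² × 220 = 0.0000006241 W

Final answer: 6.241e-07 W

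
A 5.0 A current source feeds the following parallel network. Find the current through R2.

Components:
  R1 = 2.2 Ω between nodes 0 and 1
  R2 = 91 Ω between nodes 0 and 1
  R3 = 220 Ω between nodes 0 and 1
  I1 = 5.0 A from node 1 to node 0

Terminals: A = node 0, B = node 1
All resistors sit directly between nodes 0 and 1, so they are in parallel and share one voltage V; the full source current 5 A splits among them.
1/R_par = 1/2.2 + 1/91 + 1/220 = 0.4701 S  =>  R_par = 2.127 Ω
V = I × R_par = 5 × 2.127 = 10.64 V
I_R2 = V/R2 = 10.64/91 = 0.1169 A

Final answer: 0.1169 A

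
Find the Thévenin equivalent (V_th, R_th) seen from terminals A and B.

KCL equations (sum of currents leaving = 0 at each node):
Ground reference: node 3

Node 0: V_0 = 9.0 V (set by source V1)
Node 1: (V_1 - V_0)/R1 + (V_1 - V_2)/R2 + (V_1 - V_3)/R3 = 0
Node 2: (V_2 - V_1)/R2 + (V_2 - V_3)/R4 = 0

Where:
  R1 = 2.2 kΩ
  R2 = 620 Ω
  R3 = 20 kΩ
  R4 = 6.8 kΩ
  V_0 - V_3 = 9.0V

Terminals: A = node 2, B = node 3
Step 1 — V_th is the open-circuit voltage V_A - V_B (nothing connected across the terminals).
Nodal analysis, taking node 3 as the 0 V reference.
Source V1 fixes V_0 = 9 V.
KCL at each unknown node (sum of currents leaving = 0; resistances in Ω):
  Node 1: (V_1 - 9)/2200 + (V_1 - V_2)/620 + (V_1 - 0)/20000 = 0
  Node 2: (V_2 - V_1)/620 + (V_2 - 0)/6800 = 0
Collecting terms (coefficients in siemens):
  0.002117·V_1 - 0.001613·V_2 = 0.004091
  0.00176·V_2 - 0.001613·V_1 = 0
Determinant D = (0.002117)(0.00176) - (-0.001613)(-0.001613) = 0.000001125
V_1 = [(0.004091)(0.00176) - (-0.001613)(0)]/D = 6.399 V
V_2 = [(0.002117)(0) - (0.004091)(-0.001613)]/D = 5.864 V
V_th = V_2 - V_3 = 5.864 - 0 = 5.864 V
Step 2 — R_th: zero the source — replace V1 by a short circuit (node 3 merges into node 0) — and find the resistance seen between A (node 2) and B (node 0).
Reduce the network between node 2 (A) and node 0 (B) by series/parallel combination:
  Rp1 = R1 ‖ R3 (parallel, both between nodes 0 and 1) = 1/(1/2200 + 1/20000) = 1982 Ω
  Rs1 = R2 + Rp1 (series, joined only at node 1) = 620 + 1982 = 2602 Ω
  Rp2 = R4 ‖ Rs1 (parallel, both between nodes 0 and 2) = 1/(1/6800 + 1/2602) = 1882 Ω
R_th = 1.882 kΩ

Final answer: V_th = 5.864 V, R_th = 1.882 kΩ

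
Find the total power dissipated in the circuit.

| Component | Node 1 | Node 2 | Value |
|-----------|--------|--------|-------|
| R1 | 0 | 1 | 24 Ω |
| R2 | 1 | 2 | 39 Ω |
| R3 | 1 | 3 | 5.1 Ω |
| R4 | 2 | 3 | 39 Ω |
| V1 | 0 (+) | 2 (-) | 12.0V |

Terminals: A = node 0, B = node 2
Nodal analysis, taking node 2 as the 0 V reference.
Source V1 fixes V_0 = 12 V.
KCL at each unknown node (sum of currents leaving = 0; resistances in Ω):
  Node 1: (V_1 - 12)/24 + (V_1 - 0)/39 + (V_1 - V_3)/5.1 = 0
  Node 3: (V_3 - V_1)/5.1 + (V_3 - 0)/39 = 0
Collecting terms (coefficients in siemens):
  0.2634·V_1 - 0.1961·V_3 = 0.5
  0.2217·V_3 - 0.1961·V_1 = 0
Determinant D = (0.2634)(0.2217) - (-0.1961)(-0.1961) = 0.01995
V_1 = [(0.5)(0.2217) - (-0.1961)(0)]/D = 5.557 V
V_3 = [(0.2634)(0) - (0.5)(-0.1961)]/D = 4.914 V
Power in each resistor, P = (ΔV)²/R:
  P_R1 = (12 - 5.557)²/24 = 1.73 W
  P_R2 = (5.557 - 0)²/39 = 0.7917 W
  P_R3 = (5.557 - 4.914)²/5.1 = 0.08097 W
  P_R4 = (0 - 4.914)²/39 = 0.6192 W
P_total = P_R1 + P_R2 + P_R3 + P_R4 = 3.222 W

Final answer: 3.222 W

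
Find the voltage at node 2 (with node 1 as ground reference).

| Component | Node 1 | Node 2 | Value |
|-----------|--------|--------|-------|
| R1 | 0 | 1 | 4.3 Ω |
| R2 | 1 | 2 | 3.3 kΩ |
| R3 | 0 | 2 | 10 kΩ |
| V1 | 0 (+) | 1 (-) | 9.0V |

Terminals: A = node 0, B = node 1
Nodal analysis, taking node 1 as the 0 V reference.
Source V1 fixes V_0 = 9 V.
KCL at each unknown node (sum of currents leaving = 0; resistances in Ω):
  Node 2: (V_2 - 0)/3300 + (V_2 - 9)/10000 = 0
Collecting terms: 0.000403 × V_2 = 0.0009  =>  V_2 = 2.233 V
The requested potential is V_2 = 2.233 V.

Final answer: V_2 = 2.233 V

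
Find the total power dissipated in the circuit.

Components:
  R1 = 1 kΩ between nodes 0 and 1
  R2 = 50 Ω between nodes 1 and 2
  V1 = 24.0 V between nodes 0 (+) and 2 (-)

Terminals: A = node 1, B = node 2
Nodal analysis, taking node 2 as the 0 V reference.
Source V1 fixes V_0 = 24 V.
KCL at each unknown node (sum of currents leaving = 0; resistances in Ω):
  Node 1: (V_1 - 24)/1000 + (V_1 - 0)/50 = 0
Collecting terms: 0.021 × V_1 = 0.024  =>  V_1 = 1.143 V
Power in each resistor, P = (ΔV)²/R:
  P_R1 = (24 - 1.143)²/1000 = 0.5224 W
  P_R2 = (1.143 - 0)²/50 = 0.02612 W
P_total = P_R1 + P_R2 = 0.5486 W

Final answer: 0.5486 W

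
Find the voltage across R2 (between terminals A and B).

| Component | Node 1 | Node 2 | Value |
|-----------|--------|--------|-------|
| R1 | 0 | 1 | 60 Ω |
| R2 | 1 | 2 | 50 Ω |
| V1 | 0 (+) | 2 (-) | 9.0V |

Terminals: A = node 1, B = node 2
R1 and R2 are in series across V1 (node 0 → node 1 → node 2), and the output A–B is taken across R2, so this is a voltage divider.
Series current: I = V1/(R1 + R2) = 9/(60 + 50) = 9/110 = 0.08182 A
V_R2 = I × R2 = V1 × R2/(R1 + R2) = 9 × 50/110 = 4.091 V

Final answer: 4.091 V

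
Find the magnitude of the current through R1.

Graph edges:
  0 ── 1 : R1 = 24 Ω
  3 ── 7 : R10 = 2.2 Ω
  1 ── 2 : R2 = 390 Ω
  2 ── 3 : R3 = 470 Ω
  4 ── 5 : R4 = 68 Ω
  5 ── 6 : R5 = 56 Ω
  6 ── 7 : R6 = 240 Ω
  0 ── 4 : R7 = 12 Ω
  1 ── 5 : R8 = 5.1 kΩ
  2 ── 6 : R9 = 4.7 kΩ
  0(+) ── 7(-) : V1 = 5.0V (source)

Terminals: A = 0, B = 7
Nodal analysis, taking node 7 as the 0 V reference.
Source V1 fixes V_0 = 5 V.
KCL at each unknown node (sum of currents leaving = 0; resistances in Ω):
  Node 1: (V_1 - 5)/24 + (V_1 - V_2)/390 + (V_1 - V_5)/5100 = 0
  Node 2: (V_2 - V_1)/390 + (V_2 - V_3)/470 + (V_2 - V_6)/4700 = 0
  Node 3: (V_3 - V_2)/470 + (V_3 - 0)/2.2 = 0
  Node 4: (V_4 - V_5)/68 + (V_4 - 5)/12 = 0
  Node 5: (V_5 - V_4)/68 + (V_5 - V_6)/56 + (V_5 - V_1)/5100 = 0
  Node 6: (V_6 - V_5)/56 + (V_6 - 0)/240 + (V_6 - V_2)/4700 = 0
Collecting terms (coefficients in siemens):
  0.04443·V_1 - 0.002564·V_2 - 0.0001961·V_5 = 0.2083
  0.004905·V_2 - 0.002564·V_1 - 0.002128·V_3 - 0.0002128·V_6 = 0
  0.4567·V_3 - 0.002128·V_2 = 0
  0.09804·V_4 - 0.01471·V_5 = 0.4167
  0.03276·V_5 - 0.0001961·V_1 - 0.01471·V_4 - 0.01786·V_6 = 0
  0.02224·V_6 - 0.0002128·V_2 - 0.01786·V_5 = 0
Solving these 6 simultaneous equations (Gaussian elimination) gives:
  V_1 = 4.862 V, V_2 = 2.686 V, V_3 = 0.01251 V, V_4 = 4.841 V
  V_5 = 3.942 V, V_6 = 3.191 V
I_R1 = (V_0 - V_1)/R1 = (5 - 4.862)/24 = 0.00576 A
|I_R1| = 0.00576 A

Final answer: |I_R1| = 0.00576 A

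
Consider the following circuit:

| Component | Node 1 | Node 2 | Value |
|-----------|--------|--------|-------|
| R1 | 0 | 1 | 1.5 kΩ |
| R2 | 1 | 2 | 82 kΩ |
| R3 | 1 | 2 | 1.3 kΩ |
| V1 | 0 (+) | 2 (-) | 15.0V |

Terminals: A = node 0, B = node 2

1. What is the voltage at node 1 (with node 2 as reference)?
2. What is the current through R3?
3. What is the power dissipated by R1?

Nodal analysis, taking node 2 as the 0 V reference.
Source V1 fixes V_0 = 15 V.
KCL at each unknown node (sum of currents leaving = 0; resistances in Ω):
  Node 1: (V_1 - 15)/1500 + (V_1 - 0)/82000 + (V_1 - 0)/1300 = 0
Collecting terms: 0.001448 × V_1 = 0.01  =>  V_1 = 6.906 V
Part 1:
  Read off the nodal solution: V_1 = 6.906 V
Part 2:
  I_R3 = (V_1 - V_2)/R3 = (6.906 - 0)/1300 = 0.005312 A
  Magnitude: I_R3 = 0.005312 A
Part 3:
  I_R1 = (V_0 - V_1)/R1 = (15 - 6.906)/1500 = 0.005396 A
  P_R1 = I_R1² × R1 = (0.005396)² × 1500 = 0.04368 W

Final answers:
1. V_1 = 6.906 V
2. I_R3 = 0.005312 A
3. P_R1 = 0.04368 W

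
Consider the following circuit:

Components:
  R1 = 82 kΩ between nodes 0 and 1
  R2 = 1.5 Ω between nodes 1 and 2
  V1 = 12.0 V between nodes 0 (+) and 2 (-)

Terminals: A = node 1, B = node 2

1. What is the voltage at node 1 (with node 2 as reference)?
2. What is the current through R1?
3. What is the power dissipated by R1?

Nodal analysis, taking node 2 as the 0 V reference.
Source V1 fixes V_0 = 12 V.
KCL at each unknown node (sum of currents leaving = 0; resistances in Ω):
  Node 1: (V_1 - 12)/82000 + (V_1 - 0)/1.5 = 0
Collecting terms: 0.6667 × V_1 = 0.0001463  =>  V_1 = 0.0002195 V
Part 1:
  Read off the nodal solution: V_1 = 0.0002195 V
Part 2:
  I_R1 = (V_0 - V_1)/R1 = (12 - 0.0002195)/82000 = 0.0001463 A
  Magnitude: I_R1 = 0.0001463 A
Part 3:
  I_R1 = (V_0 - V_1)/R1 = (12 - 0.0002195)/82000 = 0.0001463 A
  P_R1 = I_R1² × R1 = (0.0001463)² × 82000 = 0.001756 W

Final answers:
1. V_1 = 0.0002195 V
2. I_R1 = 0.0001463 A
3. P_R1 = 0.001756 W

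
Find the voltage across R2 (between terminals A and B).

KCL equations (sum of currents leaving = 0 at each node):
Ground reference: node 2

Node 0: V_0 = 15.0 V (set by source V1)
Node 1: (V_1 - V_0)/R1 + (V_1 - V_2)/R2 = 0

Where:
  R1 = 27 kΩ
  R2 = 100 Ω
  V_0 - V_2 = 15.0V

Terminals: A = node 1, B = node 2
R1 and R2 are in series across V1 (node 0 → node 1 → node 2), and the output A–B is taken across R2, so this is a voltage divider.
Series current: I = V1/(R1 + R2) = 15/(27000 + 100) = 15/27100 = 0.0005535 A
V_R2 = I × R2 = V1 × R2/(R1 + R2) = 15 × 100/27100 = 0.05535 V

Final answer: 0.05535 V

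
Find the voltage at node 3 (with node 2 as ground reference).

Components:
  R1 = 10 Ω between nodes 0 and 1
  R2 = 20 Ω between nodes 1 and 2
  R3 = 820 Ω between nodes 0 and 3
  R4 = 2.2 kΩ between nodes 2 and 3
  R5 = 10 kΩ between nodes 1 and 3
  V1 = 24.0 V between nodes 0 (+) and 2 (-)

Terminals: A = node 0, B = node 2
Nodal analysis, taking node 2 as the 0 V reference.
Source V1 fixes V_0 = 24 V.
KCL at each unknown node (sum of currents leaving = 0; resistances in Ω):
  Node 1: (V_1 - 24)/10 + (V_1 - 0)/20 + (V_1 - V_3)/10000 = 0
  Node 3: (V_3 - 24)/820 + (V_3 - 0)/2200 + (V_3 - V_1)/10000 = 0
Collecting terms (coefficients in siemens):
  0.1501·V_1 - 0.0001·V_3 = 2.4
  0.001774·V_3 - 0.0001·V_1 = 0.02927
Determinant D = (0.1501)(0.001774) - (-0.0001)(-0.0001) = 0.0002663
V_1 = [(2.4)(0.001774) - (-0.0001)(0.02927)]/D = 16 V
V_3 = [(0.1501)(0.02927) - (2.4)(-0.0001)]/D = 17.4 V
The requested potential is V_3 = 17.4 V.

Final answer: V_3 = 17.4 V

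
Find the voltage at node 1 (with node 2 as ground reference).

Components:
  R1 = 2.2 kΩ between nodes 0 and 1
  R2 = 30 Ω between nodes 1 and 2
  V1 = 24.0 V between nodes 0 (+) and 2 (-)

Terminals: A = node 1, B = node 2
Nodal analysis, taking node 2 as the 0 V reference.
Source V1 fixes V_0 = 24 V.
KCL at each unknown node (sum of currents leaving = 0; resistances in Ω):
  Node 1: (V_1 - 24)/2200 + (V_1 - 0)/30 = 0
Collecting terms: 0.03379 × V_1 = 0.01091  =>  V_1 = 0.3229 V
The requested potential is V_1 = 0.3229 V.

Final answer: V_1 = 0.3229 V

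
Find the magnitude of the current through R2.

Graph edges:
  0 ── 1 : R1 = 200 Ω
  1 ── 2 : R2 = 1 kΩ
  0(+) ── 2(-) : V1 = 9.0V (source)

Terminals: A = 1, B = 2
Nodal analysis, taking node 2 as the 0 V reference.
Source V1 fixes V_0 = 9 V.
KCL at each unknown node (sum of currents leaving = 0; resistances in Ω):
  Node 1: (V_1 - 9)/200 + (V_1 - 0)/1000 = 0
Collecting terms: 0.006 × V_1 = 0.045  =>  V_1 = 7.5 V
I_R2 = (V_1 - V_2)/R2 = (7.5 - 0)/1000 = 0.0075 A
|I_R2| = 0.0075 A

Final answer: |I_R2| = 0.0075 A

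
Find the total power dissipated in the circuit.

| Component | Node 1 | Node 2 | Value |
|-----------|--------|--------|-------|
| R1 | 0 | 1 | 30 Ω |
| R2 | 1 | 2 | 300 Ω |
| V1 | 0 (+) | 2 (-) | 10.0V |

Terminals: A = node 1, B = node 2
Nodal analysis, taking node 2 as the 0 V reference.
Source V1 fixes V_0 = 10 V.
KCL at each unknown node (sum of currents leaving = 0; resistances in Ω):
  Node 1: (V_1 - 10)/30 + (V_1 - 0)/300 = 0
Collecting terms: 0.03667 × V_1 = 0.3333  =>  V_1 = 9.091 V
Power in each resistor, P = (ΔV)²/R:
  P_R1 = (10 - 9.091)²/30 = 0.02755 W
  P_R2 = (9.091 - 0)²/300 = 0.2755 W
P_total = P_R1 + P_R2 = 0.303 W

Final answer: 0.303 W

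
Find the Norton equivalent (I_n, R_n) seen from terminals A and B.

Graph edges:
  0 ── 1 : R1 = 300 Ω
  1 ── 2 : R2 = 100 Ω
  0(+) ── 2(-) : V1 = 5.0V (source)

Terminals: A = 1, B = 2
Find the Thévenin equivalent first; then I_n = V_th/R_th and R_n = R_th.
Step 1 — V_th is the open-circuit voltage V_A - V_B (nothing connected across the terminals).
Nodal analysis, taking node 2 as the 0 V reference.
Source V1 fixes V_0 = 5 V.
KCL at each unknown node (sum of currents leaving = 0; resistances in Ω):
  Node 1: (V_1 - 5)/300 + (V_1 - 0)/100 = 0
Collecting terms: 0.01333 × V_1 = 0.01667  =>  V_1 = 1.25 V
V_th = V_1 - V_2 = 1.25 - 0 = 1.25 V
Step 2 — R_th: zero the source — replace V1 by a short circuit (node 2 merges into node 0) — and find the resistance seen between A (node 1) and B (node 0).
Reduce the network between node 1 (A) and node 0 (B) by series/parallel combination:
  Rp1 = R1 ‖ R2 (parallel, both between nodes 0 and 1) = 1/(1/300 + 1/100) = 75 Ω
R_th = 75 Ω
I_n = V_th/R_th = 1.25/75 = 0.01667 A, and R_n = R_th = 75 Ω

Final answer: I_n = 0.01667 A, R_n = 75 Ω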